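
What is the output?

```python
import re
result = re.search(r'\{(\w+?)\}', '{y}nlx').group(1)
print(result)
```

The match spans [0:3] → '{y}'.
Captured: group 1 = 'y'.

y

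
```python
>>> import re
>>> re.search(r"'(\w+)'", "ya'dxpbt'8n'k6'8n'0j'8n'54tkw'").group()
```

"'dxpbt'"

The match spans [2:9] → "'dxpbt'".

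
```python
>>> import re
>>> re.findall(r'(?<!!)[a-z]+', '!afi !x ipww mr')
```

A negative assertion filters positions out without eating any characters.
Since nothing is captured, `findall` lists the 3 matched substrings directly.

['fi', 'ipww', 'mr']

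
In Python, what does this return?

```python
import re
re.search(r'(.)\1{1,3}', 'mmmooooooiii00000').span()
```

(0, 3)

The backreference `\1` re-matches whatever the first group consumed, character for character.
`search` walks the string left to right and returns the first match it finds.
The match spans [0:3] → 'mmm'.
Captured: group 1 = 'm'.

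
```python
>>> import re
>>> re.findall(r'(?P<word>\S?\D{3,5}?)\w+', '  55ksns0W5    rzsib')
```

['5ksn', '    ']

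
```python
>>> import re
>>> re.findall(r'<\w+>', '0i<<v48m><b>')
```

Since nothing is captured, `findall` lists the 2 matched substrings directly.

['<v48m>', '<b>']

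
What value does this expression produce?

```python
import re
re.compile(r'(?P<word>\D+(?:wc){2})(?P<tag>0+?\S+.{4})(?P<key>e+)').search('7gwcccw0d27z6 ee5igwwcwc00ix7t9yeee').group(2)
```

'00ix7t9yee'

Pattern: one or more of a non-digit, then the literal 'wc' repeated 2 times (captured as 'word'); then one or more of the literal '0' (lazy), then one or more of a non-whitespace character, then exactly 4 of any character (captured as 'tag'); then one or more of a literal 'e' (captured as 'key').
Unlike `match`, `search` isn't anchored — it looks for the pattern anywhere in the string.
The match spans [17:35] → 'igwwcwc00ix7t9yeee'.
Captured: group 1 = 'igwwcwc', group 2 = '00ix7t9yee', group 3 = 'e'.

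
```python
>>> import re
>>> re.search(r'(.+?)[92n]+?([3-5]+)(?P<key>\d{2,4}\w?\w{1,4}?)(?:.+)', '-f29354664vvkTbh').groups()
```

('-f', '354', '664vv')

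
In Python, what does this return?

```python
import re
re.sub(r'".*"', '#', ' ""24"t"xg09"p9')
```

' #p9'

`sub` substitutes '#' at each match site.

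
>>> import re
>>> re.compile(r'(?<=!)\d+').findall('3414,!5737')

['5737']

The positive lookaround only admits positions where the adjacent text matches; those characters stay outside the span.
Matches: at [6:10] → '5737'.
Since nothing is captured, `findall` lists the 1 matched substring directly.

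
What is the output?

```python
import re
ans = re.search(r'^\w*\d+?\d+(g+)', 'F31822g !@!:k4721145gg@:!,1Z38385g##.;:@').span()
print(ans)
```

The match spans [0:7] → 'F31822g'.

(0, 7)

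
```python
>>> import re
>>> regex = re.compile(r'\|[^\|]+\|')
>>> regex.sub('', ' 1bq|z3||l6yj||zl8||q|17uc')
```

' 1bq17uc'

Every occurrence is swapped for ''.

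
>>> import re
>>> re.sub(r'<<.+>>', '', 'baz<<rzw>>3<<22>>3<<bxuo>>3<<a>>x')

Matches: at [3:32] → '<<rzw>>3<<22>>3<<bxuo>>3<<a>>'.
Each match is replaced by ''.

'bazx'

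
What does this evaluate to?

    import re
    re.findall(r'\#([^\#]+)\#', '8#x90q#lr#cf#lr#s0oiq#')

Walking the string: at [1:7] match '#x90q#', group 1 = 'x90q'; at [9:13] match '#cf#', group 1 = 'cf'; at [15:22] match '#s0oiq#', group 1 = 's0oiq'.
One capturing group, so `findall` returns just the captured substring from each match — 3 in all.

['x90q', 'cf', 's0oiq']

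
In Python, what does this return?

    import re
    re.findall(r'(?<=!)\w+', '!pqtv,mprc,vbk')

The lookaround is zero-width — it requires the adjacent text to match without consuming it, so the asserted text isn't part of the match.
No capturing groups, so `findall` returns the 1 full match string.

['pqtv']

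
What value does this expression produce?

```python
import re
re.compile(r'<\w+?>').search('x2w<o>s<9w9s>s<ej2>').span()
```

`search` walks the string left to right and returns the first match it finds.
The match spans [3:6] → '<o>'.

(3, 6)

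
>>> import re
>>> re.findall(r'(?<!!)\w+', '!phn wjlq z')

The negative lookahead/lookbehind blocks any match where the forbidden context is present.
Since nothing is captured, `findall` lists the 3 matched substrings directly.

['hn', 'wjlq', 'z']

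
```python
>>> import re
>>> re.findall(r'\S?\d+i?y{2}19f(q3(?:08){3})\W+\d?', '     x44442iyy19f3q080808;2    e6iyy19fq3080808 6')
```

['q3080808']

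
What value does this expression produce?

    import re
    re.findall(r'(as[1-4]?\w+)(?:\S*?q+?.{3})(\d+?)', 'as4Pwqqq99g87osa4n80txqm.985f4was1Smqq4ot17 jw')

With the lazy modifier that quantifier settles for the fewest repetitions that let the rest of the pattern succeed (the atoms after it are unaffected and can still be greedy).
2 groups means the one result is a tuple of 2 captured strings — 1 here.

[('as4Pwqqq99g87osa4n80txqm', '1')]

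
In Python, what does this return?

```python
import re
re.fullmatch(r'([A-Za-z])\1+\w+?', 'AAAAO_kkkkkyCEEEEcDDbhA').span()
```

For `fullmatch`, every character of the input must be accounted for by the pattern.
The match spans [0:23] → 'AAAAO_kkkkkyCEEEEcDDbhA'.

(0, 23)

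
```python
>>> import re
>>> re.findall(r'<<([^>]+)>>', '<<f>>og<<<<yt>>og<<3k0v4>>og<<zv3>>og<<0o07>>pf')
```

['f', '<<yt', '3k0v4', 'zv3', '0o07']

Scanning left to right: at [0:5] match '<<f>>', group 1 = 'f'; at [7:15] match '<<<<yt>>', group 1 = '<<yt'; at [17:26] match '<<3k0v4>>', group 1 = '3k0v4'; at [28:35] match '<<zv3>>', group 1 = 'zv3'; at [37:45] match '<<0o07>>', group 1 = '0o07'.
With a single group, `findall` returns only what that group captured — 5 items.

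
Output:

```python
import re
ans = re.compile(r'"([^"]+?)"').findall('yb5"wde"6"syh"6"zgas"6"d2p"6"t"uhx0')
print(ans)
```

['wde', 'syh', 'zgas', 'd2p', 't']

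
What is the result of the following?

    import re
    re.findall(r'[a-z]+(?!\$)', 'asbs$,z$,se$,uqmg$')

The negative lookaround is zero-width — it rules out positions where the adjacent text would match, without consuming anything.
Matches: at [0:3] → 'asb'; at [9:10] → 's'; at [13:16] → 'uqm'.
`findall` yields the raw match text (3 of them) because the pattern has no groups.

['asb', 's', 'uqm']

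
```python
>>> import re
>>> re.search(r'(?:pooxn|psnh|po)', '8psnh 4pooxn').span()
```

(1, 5)

`search` walks the string left to right and returns the first match it finds.
The match spans [1:5] → 'psnh'.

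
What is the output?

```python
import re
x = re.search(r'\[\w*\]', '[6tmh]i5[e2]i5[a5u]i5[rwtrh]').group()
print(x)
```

[6tmh]

`search` walks the string left to right and returns the first match it finds.
The match spans [0:6] → '[6tmh]'.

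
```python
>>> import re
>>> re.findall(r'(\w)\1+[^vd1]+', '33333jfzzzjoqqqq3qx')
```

['3']

After group 1 captures some text, `\1` only succeeds where that same text appears again.
Scanning left to right: at [0:19] match '33333jfzzzjoqqqq3qx', group 1 = '3'.
With a single group, `findall` returns only what that group captured — 1 item.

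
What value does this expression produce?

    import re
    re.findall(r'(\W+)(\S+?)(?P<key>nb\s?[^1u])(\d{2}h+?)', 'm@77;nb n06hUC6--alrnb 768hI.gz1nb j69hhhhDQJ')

[('@', '77;', 'nb n', '06h'), ('--', 'alr', 'nb 7', '68h'), ('.', 'gz1', 'nb j', '69h')]

A `+?`/`*?`/`{m,n}?` starts at its minimum and grows only as far as needed for what follows to match.
Multiple groups make `findall` return tuples — one 4-tuple for each match.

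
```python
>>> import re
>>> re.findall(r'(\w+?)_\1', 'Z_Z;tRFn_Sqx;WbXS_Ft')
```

['Z']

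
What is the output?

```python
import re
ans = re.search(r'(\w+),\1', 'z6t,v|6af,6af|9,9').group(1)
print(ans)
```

`\1` is not a pattern — it's the concrete string captured by group 1, re-applied verbatim.
`re.search` tries every starting position until one works.
The match spans [6:13] → '6af,6af'.
Captured: group 1 = '6af'.

6af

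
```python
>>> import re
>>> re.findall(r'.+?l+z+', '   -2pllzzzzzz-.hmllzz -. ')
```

['   -2pllzzzzzz', '-.hmllzz']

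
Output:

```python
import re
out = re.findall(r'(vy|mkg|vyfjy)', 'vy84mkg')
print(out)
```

['vy', 'mkg']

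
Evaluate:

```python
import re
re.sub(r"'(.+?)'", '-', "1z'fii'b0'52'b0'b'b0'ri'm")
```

A non-greedy quantifier consumes as few characters as it can — just enough that the remainder of the pattern still matches from where it stops; whatever follows it matches normally.
Matches: at [2:7] → "'fii'"; at [9:13] → "'52'"; at [15:18] → "'b'"; at [20:24] → "'ri'".
`sub` substitutes '-' at each match site.

'1z-b0-b0-b0-m'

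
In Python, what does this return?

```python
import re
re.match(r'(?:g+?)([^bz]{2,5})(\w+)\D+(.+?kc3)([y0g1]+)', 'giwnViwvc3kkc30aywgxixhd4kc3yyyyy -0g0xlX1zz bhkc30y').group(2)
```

The match spans [0:52] → 'giwnViwvc3kkc30aywgxixhd4kc3yyyyy -0g0xlX1zz bhkc30y'.
Captured: group 1 = 'iwnVi', group 2 = 'wvc3kkc30aywgxixhd4kc3yyyyy', group 3 = '0g0xlX1zz bhkc3', group 4 = '0y'.

'wvc3kkc30aywgxixhd4kc3yyyyy'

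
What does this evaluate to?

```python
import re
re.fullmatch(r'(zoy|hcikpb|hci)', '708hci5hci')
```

None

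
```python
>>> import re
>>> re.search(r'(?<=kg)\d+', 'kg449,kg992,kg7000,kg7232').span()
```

(2, 5)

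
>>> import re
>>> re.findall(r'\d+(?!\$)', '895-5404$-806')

['895', '540', '806']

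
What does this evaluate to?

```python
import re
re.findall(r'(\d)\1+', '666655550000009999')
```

['6', '5', '0', '9']

After group 1 captures some text, `\1` only succeeds where that same text appears again.
`findall` collects group 1 from each match (4 total).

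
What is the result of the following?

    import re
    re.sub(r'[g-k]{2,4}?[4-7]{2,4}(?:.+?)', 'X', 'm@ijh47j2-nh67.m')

This matches 2 to 4 of a character in [g-k] (lazy), then 2 to 4 of a character in [4-7]; then one or more of any character (lazy) (non-capturing group).
Every occurrence is swapped for 'X'.

'm@X2-nh67.m'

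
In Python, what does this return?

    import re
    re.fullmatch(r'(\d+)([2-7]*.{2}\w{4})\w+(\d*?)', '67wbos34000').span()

`re.fullmatch` requires the pattern to consume the entire string.
The match spans [0:11] → '67wbos34000'.

(0, 11)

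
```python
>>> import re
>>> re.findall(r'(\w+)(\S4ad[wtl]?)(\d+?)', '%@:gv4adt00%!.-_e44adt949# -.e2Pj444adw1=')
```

The pattern matches one or more of a word character (captured); then a non-whitespace character, then the literal '4ad', then optionally one of [wtl] (captured); then one or more of a digit (lazy) (captured).
The `?` after the quantifier makes it lazy — it takes as little as possible before letting the rest of the pattern try.
Walking the string: at [3:10] match 'gv4adt0', groups = ('g', 'v4adt', '0'); at [15:23] match '_e44adt9', groups = ('_e', '44adt', '9'); at [29:40] match 'e2Pj444adw1', groups = ('e2Pj4', '44adw', '1').
With 3 capturing groups, `findall` returns a 3-tuple per match.

[('g', 'v4adt', '0'), ('_e', '44adt', '9'), ('e2Pj4', '44adw', '1')]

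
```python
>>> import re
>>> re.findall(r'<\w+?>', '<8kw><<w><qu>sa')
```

Walking the string: at [0:5] → '<8kw>'; at [6:9] → '<w>'; at [9:13] → '<qu>'.
Since nothing is captured, `findall` lists the 3 matched substrings directly.

['<8kw>', '<w>', '<qu>']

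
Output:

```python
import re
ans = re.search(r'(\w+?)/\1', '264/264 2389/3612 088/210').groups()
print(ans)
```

('264',)

The match spans [0:7] → '264/264'.
Captured: group 1 = '264'.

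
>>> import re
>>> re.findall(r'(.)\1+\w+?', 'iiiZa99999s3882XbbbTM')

`\1` has to match the exact text group 1 already captured.
Walking the string: at [0:4] match 'iiiZ', group 1 = 'i'; at [5:11] match '99999s', group 1 = '9'; at [12:15] match '882', group 1 = '8'; at [16:20] match 'bbbT', group 1 = 'b'.
With a single group, `findall` returns only what that group captured — 4 items.

['i', '9', '8', 'b']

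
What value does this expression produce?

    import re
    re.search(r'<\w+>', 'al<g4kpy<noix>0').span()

(8, 14)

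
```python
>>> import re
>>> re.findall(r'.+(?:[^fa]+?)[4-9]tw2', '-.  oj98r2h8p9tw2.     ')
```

['-.  oj98r2h8p9tw2']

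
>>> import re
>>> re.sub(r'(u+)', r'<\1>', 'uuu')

This matches one or more of a literal 'u' (captured).
Matches: at [0:3] → 'uuu'.
Each match is replaced using the text its own group 1 captured.

'<uuu>'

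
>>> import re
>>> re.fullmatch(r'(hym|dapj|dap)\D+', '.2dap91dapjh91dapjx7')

None

`re.fullmatch` requires the pattern to consume the entire string.
Here the string isn't matched end-to-end, so the call returns None.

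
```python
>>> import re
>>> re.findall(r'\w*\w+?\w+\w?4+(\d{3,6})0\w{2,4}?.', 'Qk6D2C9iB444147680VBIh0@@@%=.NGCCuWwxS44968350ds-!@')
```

['768', '96835']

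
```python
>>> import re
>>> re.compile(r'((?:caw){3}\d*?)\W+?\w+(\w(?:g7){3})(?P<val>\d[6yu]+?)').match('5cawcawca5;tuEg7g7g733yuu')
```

The pattern matches the literal 'caw' repeated 3 times, then zero or more of a digit (lazy) (captured); then one or more of a non-word character (lazy); then one or more of a word character; then a word character, then the literal 'g7' repeated 3 times (captured); then a digit, then one or more of one of [6yu] (lazy) (captured as 'val').
With `match`, the pattern is implicitly anchored at the beginning.
Here the pattern fails at index 0, so the call returns None.

None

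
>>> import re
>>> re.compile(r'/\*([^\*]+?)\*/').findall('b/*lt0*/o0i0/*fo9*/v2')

['lt0', 'fo9']

Matches: at [1:8] match '/*lt0*/', group 1 = 'lt0'; at [12:19] match '/*fo9*/', group 1 = 'fo9'.
`findall` collects group 1 from each match (2 total).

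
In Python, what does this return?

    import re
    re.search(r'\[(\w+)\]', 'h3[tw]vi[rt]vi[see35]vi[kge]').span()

The match spans [2:6] → '[tw]'.

(2, 6)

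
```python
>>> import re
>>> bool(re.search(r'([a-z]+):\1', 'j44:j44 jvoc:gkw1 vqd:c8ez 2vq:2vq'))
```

`\1` is not a pattern — it's the concrete string captured by group 1, re-applied verbatim.
`re.search` scans for the first position where the pattern succeeds.
Here nothing in the string fits, so the call returns None, and `bool(None)` is False.

False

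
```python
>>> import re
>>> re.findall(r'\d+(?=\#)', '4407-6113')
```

Because the assertion is zero-width, the text it checks is not consumed and won't appear in the result.
No capturing groups, so `findall` returns the 0 full match strings.
Nothing in the string satisfies the pattern, so the list is empty.

[]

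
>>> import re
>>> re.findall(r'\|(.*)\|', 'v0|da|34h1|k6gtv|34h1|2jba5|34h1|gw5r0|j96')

['da|34h1|k6gtv|34h1|2jba5|34h1|gw5r0']

Scanning left to right: at [2:39] match '|da|34h1|k6gtv|34h1|2jba5|34h1|gw5r0|', group 1 = 'da|34h1|k6gtv|34h1|2jba5|34h1|gw5r0'.
`findall` collects group 1 from the one match (1 total).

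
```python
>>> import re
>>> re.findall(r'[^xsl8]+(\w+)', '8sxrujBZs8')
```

['s8']

The pattern matches one or more of any character except [xsl8]; then one or more of a word character (captured).
`findall` collects group 1 from the one match (1 total).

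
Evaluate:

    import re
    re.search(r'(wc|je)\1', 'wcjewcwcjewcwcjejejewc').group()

After group 1 captures some text, `\1` only succeeds where that same text appears again.
`re.search` scans for the first position where the pattern succeeds.
The match spans [4:8] → 'wcwc'.
Captured: group 1 = 'wc'.

'wcwc'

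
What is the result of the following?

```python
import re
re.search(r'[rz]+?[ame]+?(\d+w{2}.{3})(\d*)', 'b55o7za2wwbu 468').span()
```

(5, 16)

This matches one or more of one of [rz] (lazy), then one or more of one of [ame] (lazy); then one or more of a digit, then exactly 2 of a literal 'w', then exactly 3 of any character (captured); then zero or more of a digit (captured).
`search` walks the string left to right and returns the first match it finds.
The match spans [5:16] → 'za2wwbu 468'.
Captured: group 1 = '2wwbu ', group 2 = '468'.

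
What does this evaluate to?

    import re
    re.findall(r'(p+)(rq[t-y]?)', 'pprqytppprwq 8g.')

[('pp', 'rqy')]

The pattern matches one or more of a literal 'p' (captured); then the literal 'rq', then optionally a character in [t-y] (captured).
2 groups means the one result is a tuple of 2 captured strings — 1 here.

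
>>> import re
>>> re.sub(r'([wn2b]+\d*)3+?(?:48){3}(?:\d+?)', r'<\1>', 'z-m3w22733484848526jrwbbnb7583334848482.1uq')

'z-m3<w2273>26jr<wbbnb75833>.1uq'

The `?` after the quantifier makes it lazy — it takes as little as possible before letting the rest of the pattern try.
The replacement refers to a captured group, so each match is rewritten using its own captured text.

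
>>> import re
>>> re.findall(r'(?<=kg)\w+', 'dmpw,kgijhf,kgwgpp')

The positive lookaround only admits positions where the adjacent text matches; those characters stay outside the span.
No capturing groups, so `findall` returns the 2 full match strings.

['ijhf', 'wgpp']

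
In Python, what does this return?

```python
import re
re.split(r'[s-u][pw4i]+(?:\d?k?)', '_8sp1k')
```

This matches a character in [s-u], then one or more of one of [pw4i]; then optionally a digit, then optionally a literal 'k' (non-capturing group).
Each match becomes a cut point; 2 segments remain.

['_8', '']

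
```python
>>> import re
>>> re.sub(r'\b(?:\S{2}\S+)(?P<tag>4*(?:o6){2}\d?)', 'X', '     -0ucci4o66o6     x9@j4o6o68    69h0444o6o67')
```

`sub` substitutes 'X' at each match site.

'     -0ucci4o66o6     X    X'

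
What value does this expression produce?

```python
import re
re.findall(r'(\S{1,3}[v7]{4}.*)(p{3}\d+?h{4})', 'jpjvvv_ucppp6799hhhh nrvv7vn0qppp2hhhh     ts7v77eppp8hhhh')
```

The pattern matches 1 to 3 of a non-whitespace character, then exactly 4 of one of [v7], then zero or more of any character (captured); then exactly 3 of the literal 'p', then one or more of a digit (lazy), then exactly 4 of the literal 'h' (captured).
2 groups means the one result is a tuple of 2 captured strings — 1 here.

[('nrvv7vn0qppp2hhhh     ts7v77e', 'ppp8hhhh')]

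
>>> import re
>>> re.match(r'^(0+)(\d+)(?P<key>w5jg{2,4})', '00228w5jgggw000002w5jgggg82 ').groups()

('00', '228', 'w5jggg')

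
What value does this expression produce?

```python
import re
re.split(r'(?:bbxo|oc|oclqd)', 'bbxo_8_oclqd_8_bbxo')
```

['', '_8_', 'lqd_8_', '']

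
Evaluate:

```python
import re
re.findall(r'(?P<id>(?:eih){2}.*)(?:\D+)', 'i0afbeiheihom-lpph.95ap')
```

The pattern matches the literal 'eih' repeated 2 times, then zero or more of any character (captured as 'id'); then one or more of a non-digit (non-capturing group).
Matches: at [5:23] match 'eiheihom-lpph.95ap', group 1 = 'eiheihom-lpph.95a'.
With a single group, `findall` returns only what that group captured — 1 item.

['eiheihom-lpph.95a']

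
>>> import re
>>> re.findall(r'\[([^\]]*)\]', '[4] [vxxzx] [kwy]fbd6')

Scanning left to right: at [0:3] match '[4]', group 1 = '4'; at [4:11] match '[vxxzx]', group 1 = 'vxxzx'; at [12:17] match '[kwy]', group 1 = 'kwy'.
With a single group, `findall` returns only what that group captured — 3 items.

['4', 'vxxzx', 'kwy']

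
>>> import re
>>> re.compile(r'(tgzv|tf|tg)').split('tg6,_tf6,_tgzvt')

`|` is ordered: at each position the engine commits to the first alternative that works.
Matches to split on: at [0:2] → 'tg'; at [5:7] → 'tf'; at [10:14] → 'tgzv'.
With a capturing group present, the delimiter's captured portion is kept in the result list.

['', 'tg', '6,_', 'tf', '6,_', 'tgzv', 't']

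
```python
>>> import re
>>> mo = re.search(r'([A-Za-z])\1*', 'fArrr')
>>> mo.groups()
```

A backreference is literal: `\1` must see the identical characters the first group matched.
`re.search` tries every starting position until one works.
The match spans [0:1] → 'f'.
Captured: group 1 = 'f'.

('f',)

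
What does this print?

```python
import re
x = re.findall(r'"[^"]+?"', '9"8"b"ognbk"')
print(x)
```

['"8"', '"ognbk"']

Matches: at [1:4] → '"8"'; at [5:12] → '"ognbk"'.
`findall` yields the raw match text (2 of them) because the pattern has no groups.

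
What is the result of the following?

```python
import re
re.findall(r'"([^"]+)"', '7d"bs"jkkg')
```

Walking the string: at [2:6] match '"bs"', group 1 = 'bs'.
One capturing group, so `findall` returns just the captured substring from the one match — 1 in all.

['bs']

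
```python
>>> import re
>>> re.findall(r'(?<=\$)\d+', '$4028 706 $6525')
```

The lookaround is zero-width — it requires the adjacent text to match without consuming it, so the asserted text isn't part of the match.
No capturing groups, so `findall` returns the 2 full match strings.

['4028', '6525']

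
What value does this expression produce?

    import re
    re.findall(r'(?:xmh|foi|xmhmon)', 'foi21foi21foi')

['foi', 'foi', 'foi']

With no groups in the pattern, `findall` gives back each whole match — 3 here.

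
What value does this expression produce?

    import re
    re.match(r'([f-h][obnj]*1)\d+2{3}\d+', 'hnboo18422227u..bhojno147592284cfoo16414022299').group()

This matches a character in [f-h], then zero or more of one of [obnj], then a literal '1' (captured); then one or more of a digit, then exactly 3 of the literal '2', then one or more of a digit.
`re.match` won't scan ahead — the pattern has to work from the very first character.
The match spans [0:13] → 'hnboo18422227'.
Captured: group 1 = 'hnboo1'.

'hnboo18422227'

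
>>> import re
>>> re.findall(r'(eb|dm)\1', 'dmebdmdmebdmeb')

['dm']

A backreference is literal: `\1` must see the identical characters the first group matched.
Scanning left to right: at [4:8] match 'dmdm', group 1 = 'dm'.
One capturing group, so `findall` returns just the captured substring from the one match — 1 in all.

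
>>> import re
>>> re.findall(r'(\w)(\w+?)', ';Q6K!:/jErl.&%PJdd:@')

[('Q', '6'), ('j', 'E'), ('r', 'l'), ('P', 'J'), ('d', 'd')]

The pattern matches a word character (captured); then one or more of a word character (lazy) (captured).
With the lazy modifier that quantifier settles for the fewest repetitions that let the rest of the pattern succeed (the atoms after it are unaffected and can still be greedy).
Walking the string: at [1:3] match 'Q6', groups = ('Q', '6'); at [7:9] match 'jE', groups = ('j', 'E'); at [9:11] match 'rl', groups = ('r', 'l'); at [14:16] match 'PJ', groups = ('P', 'J'); at [16:18] match 'dd', groups = ('d', 'd').
`findall` packs the 2 group values into a tuple for every match.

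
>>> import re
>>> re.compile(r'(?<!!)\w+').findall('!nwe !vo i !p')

['we', 'o', 'i']

The negative lookaround is zero-width — it rules out positions where the adjacent text would match, without consuming anything.
Scanning left to right: at [2:4] → 'we'; at [7:8] → 'o'; at [9:10] → 'i'.
No capturing groups, so `findall` returns the 3 full match strings.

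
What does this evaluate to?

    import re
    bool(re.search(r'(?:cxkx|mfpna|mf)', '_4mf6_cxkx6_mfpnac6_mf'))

True

`re.search` scans for the first position where the pattern succeeds.
The match spans [2:4] → 'mf'.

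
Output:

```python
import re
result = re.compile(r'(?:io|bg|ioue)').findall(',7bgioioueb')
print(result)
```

['bg', 'io', 'io']

Branches in `(...|...)` are attempted left-to-right; the first branch that allows the whole pattern to succeed is taken.
Walking the string: at [2:4] → 'bg'; at [4:6] → 'io'; at [6:8] → 'io'.
`findall` yields the raw match text (3 of them) because the pattern has no groups.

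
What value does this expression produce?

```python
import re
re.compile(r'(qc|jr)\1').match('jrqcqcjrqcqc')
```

None

A backreference is literal: `\1` must see the identical characters the first group matched.
`re.match` only tries the pattern at the start of the string.
Here position 0 doesn't satisfy it, so the call returns None.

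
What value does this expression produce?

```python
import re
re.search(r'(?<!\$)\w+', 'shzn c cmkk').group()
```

'shzn'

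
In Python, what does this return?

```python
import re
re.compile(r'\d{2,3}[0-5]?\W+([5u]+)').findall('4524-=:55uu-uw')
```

['55uu']

Pattern: 2 to 3 of a digit, then optionally a character in [0-5], then one or more of a non-word character; then one or more of one of [5u] (captured).
Walking the string: at [0:11] match '4524-=:55uu', group 1 = '55uu'.
With a single group, `findall` returns only what that group captured — 1 item.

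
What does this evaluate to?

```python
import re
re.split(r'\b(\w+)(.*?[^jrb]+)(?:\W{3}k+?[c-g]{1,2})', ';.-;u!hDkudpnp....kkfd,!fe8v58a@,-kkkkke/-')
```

[';.-;', 'u', '!hDkudpnp....kkfd,!fe8v58a', '/-']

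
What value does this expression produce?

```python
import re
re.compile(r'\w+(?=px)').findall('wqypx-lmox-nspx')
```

The `(?=…)`/`(?<=…)` assertion just peeks at neighbouring text; it doesn't advance the match position.
`findall` yields the raw match text (2 of them) because the pattern has no groups.

['wqy', 'ns']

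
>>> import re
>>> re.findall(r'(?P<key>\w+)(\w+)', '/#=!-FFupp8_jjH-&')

The pattern matches one or more of a word character (captured as 'key'); then one or more of a word character (captured).
Matches: at [5:15] match 'FFupp8_jjH', groups = ('FFupp8_jj', 'H').
`findall` packs the 2 group values into a tuple for every match.

[('FFupp8_jj', 'H')]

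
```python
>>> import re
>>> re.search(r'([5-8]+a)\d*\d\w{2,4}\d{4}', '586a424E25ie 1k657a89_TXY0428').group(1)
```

'657a'

The pattern matches one or more of a character in [5-8], then the literal 'a' (captured); then zero or more of a digit, then a digit, then 2 to 4 of a word character; then exactly 4 of a digit.
Unlike `match`, `search` isn't anchored — it looks for the pattern anywhere in the string.
The match spans [15:29] → '657a89_TXY0428'.
Captured: group 1 = '657a'.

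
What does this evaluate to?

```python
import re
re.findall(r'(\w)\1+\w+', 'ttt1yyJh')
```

A backreference is literal: `\1` must see the identical characters the first group matched.
`findall` collects group 1 from the one match (1 total).

['t']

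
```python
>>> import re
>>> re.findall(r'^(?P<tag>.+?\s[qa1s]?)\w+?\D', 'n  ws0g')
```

['n  ']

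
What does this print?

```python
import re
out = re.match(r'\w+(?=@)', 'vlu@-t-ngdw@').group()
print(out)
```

Lookahead/lookbehind check context without consuming it, so the matched span excludes the asserted characters.
With `match`, the pattern is implicitly anchored at the beginning.
The match spans [0:3] → 'vlu'.

vlu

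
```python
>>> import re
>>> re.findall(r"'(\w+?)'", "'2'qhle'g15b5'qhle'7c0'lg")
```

Walking the string: at [0:3] match "'2'", group 1 = '2'; at [7:14] match "'g15b5'", group 1 = 'g15b5'; at [18:23] match "'7c0'", group 1 = '7c0'.
Because there's exactly one group, `findall` drops the full match and keeps group 1 from each hit.

['2', 'g15b5', '7c0']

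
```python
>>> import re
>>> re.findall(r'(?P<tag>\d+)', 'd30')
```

The pattern matches one or more of a digit (captured as 'tag').
Scanning left to right: at [1:3] match '30', group 1 = '30'.
Because there's exactly one group, `findall` drops the full match and keeps group 1 from the one hit.

['30']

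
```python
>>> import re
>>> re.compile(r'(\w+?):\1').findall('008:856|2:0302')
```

['8']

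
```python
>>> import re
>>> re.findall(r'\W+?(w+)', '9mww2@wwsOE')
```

['ww']

Pattern: one or more of a non-word character (lazy); then one or more of a literal 'w' (captured).
Scanning left to right: at [5:8] match '@ww', group 1 = 'ww'.
With a single group, `findall` returns only what that group captured — 1 item.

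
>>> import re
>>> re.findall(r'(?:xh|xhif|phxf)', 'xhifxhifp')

['xh', 'xh']

Alternation tries branches left to right and keeps the first one that lets the overall match succeed at that position.
Matches: at [0:2] → 'xh'; at [4:6] → 'xh'.
With no groups in the pattern, `findall` gives back each whole match — 2 here.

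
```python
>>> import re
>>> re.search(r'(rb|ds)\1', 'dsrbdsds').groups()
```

('ds',)

The match spans [4:8] → 'dsds'.
Captured: group 1 = 'ds'.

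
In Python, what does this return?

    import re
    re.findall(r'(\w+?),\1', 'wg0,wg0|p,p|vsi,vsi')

['wg0', 'p', 'vsi']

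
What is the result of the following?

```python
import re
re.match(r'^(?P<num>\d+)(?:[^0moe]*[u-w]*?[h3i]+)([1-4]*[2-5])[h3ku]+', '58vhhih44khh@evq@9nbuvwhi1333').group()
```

`match` is anchored at position 0; if the pattern doesn't fit there, it returns None.
The match spans [0:12] → '58vhhih44khh'.

'58vhhih44khh'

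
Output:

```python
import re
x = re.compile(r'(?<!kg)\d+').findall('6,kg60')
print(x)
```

['6', '0']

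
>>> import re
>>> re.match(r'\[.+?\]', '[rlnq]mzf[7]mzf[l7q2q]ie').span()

`re.match` won't scan ahead — the pattern has to work from the very first character.
The match spans [0:6] → '[rlnq]'.

(0, 6)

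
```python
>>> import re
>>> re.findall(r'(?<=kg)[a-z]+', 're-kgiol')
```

Because the assertion is zero-width, the text it checks is not consumed and won't appear in the result.
Matches: at [5:8] → 'iol'.
With no groups in the pattern, `findall` gives back each whole match — 1 here.

['iol']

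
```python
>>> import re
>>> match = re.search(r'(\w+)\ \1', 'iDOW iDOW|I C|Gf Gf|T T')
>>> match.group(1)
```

The match spans [0:9] → 'iDOW iDOW'.
Captured: group 1 = 'iDOW'.

'iDOW'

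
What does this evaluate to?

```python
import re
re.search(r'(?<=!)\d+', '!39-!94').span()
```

The lookaround is zero-width — it requires the adjacent text to match without consuming it, so the asserted text isn't part of the match.
`re.search` scans for the first position where the pattern succeeds.
The match spans [1:3] → '39'.

(1, 3)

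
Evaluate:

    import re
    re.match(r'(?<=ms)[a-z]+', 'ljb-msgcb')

With `match`, the pattern is implicitly anchored at the beginning.
Here the string doesn't start with a match, so the call returns None.

None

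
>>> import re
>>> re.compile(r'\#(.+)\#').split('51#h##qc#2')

['51', 'h##qc', '2']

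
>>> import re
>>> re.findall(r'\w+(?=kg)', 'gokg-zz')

['go']

The positive lookaround only admits positions where the adjacent text matches; those characters stay outside the span.
Matches: at [0:2] → 'go'.
No capturing groups, so `findall` returns the 1 full match string.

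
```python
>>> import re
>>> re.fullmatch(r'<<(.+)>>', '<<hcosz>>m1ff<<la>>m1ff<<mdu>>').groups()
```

('hcosz>>m1ff<<la>>m1ff<<mdu',)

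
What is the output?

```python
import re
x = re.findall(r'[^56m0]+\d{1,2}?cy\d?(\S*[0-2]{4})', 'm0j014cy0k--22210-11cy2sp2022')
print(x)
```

['k--22210-11cy2sp2022']

The pattern matches one or more of any character except [56m0]; then 1 to 2 of a digit (lazy), then the literal 'cy', then optionally a digit; then zero or more of a non-whitespace character, then exactly 4 of a character in [0-2] (captured).
Matches: at [4:29] match '14cy0k--22210-11cy2sp2022', group 1 = 'k--22210-11cy2sp2022'.
Because there's exactly one group, `findall` drops the full match and keeps group 1 from the one hit.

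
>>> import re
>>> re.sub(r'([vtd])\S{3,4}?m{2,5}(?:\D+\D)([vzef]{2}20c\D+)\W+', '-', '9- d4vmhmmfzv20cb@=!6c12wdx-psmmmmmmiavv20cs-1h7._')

'9- d4vmhmmfzv20cb@=!6c12w-1h7._'

Pattern: one of [vtd] (captured); then 3 to 4 of a non-whitespace character (lazy), then 2 to 5 of the literal 'm'; then one or more of a non-digit, then a non-digit (non-capturing group); then exactly 2 of one of [vzef], then the literal '20c', then one or more of a non-digit (captured); then one or more of a non-word character.
Matches: at [25:45] → 'dx-psmmmmmmiavv20cs-'.
Every occurrence is swapped for '-'.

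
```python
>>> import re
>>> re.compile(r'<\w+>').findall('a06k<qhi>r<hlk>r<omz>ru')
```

Walking the string: at [4:9] → '<qhi>'; at [10:15] → '<hlk>'; at [16:21] → '<omz>'.
Since nothing is captured, `findall` lists the 3 matched substrings directly.

['<qhi>', '<hlk>', '<omz>']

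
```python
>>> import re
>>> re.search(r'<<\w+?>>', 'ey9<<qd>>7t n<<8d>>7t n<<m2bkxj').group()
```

'<<qd>>'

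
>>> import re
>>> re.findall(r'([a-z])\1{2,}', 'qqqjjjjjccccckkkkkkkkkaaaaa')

['q', 'j', 'c', 'k', 'a']

`\1` has to match the exact text group 1 already captured.
Walking the string: at [0:3] match 'qqq', group 1 = 'q'; at [3:8] match 'jjjjj', group 1 = 'j'; at [8:13] match 'ccccc', group 1 = 'c'; at [13:22] match 'kkkkkkkkk', group 1 = 'k'; at [22:27] match 'aaaaa', group 1 = 'a'.
`findall` collects group 1 from each match (5 total).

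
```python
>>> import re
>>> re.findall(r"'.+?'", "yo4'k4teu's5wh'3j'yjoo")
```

The `?` after the quantifier makes it lazy — it takes as little as possible before letting the rest of the pattern try.
Scanning left to right: at [3:10] → "'k4teu'"; at [14:18] → "'3j'".
With no groups in the pattern, `findall` gives back each whole match — 2 here.

["'k4teu'", "'3j'"]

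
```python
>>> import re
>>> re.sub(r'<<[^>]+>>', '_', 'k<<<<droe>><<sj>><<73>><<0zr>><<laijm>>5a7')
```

'k_____5a7'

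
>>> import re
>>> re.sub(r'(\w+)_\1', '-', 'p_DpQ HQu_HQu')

'p_DpQ -'

After group 1 captures some text, `\1` only succeeds where that same text appears again.
Matches: at [6:13] → 'HQu_HQu'.
`sub` substitutes '-' at each match site.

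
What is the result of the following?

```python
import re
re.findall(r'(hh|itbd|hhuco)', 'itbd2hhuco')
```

['itbd', 'hh']

Alternation tries branches left to right and keeps the first one that lets the overall match succeed at that position.
Scanning left to right: at [0:4] match 'itbd', group 1 = 'itbd'; at [5:7] match 'hh', group 1 = 'hh'.
One capturing group, so `findall` returns just the captured substring from each match — 2 in all.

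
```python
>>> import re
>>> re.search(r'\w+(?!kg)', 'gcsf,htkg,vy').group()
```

The negative lookaround is zero-width — it rules out positions where the adjacent text would match, without consuming anything.
The match spans [0:4] → 'gcsf'.

'gcsf'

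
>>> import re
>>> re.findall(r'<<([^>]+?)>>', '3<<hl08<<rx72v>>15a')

With a single group, `findall` returns only what that group captured — 1 item.

['hl08<<rx72v']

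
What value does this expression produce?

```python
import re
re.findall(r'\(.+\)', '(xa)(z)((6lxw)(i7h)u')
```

['(xa)(z)((6lxw)(i7h)']

Matches: at [0:19] → '(xa)(z)((6lxw)(i7h)'.
No capturing groups, so `findall` returns the 1 full match string.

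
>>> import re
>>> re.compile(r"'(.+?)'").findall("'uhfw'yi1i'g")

['uhfw']

A `+?`/`*?`/`{m,n}?` starts at its minimum and grows only as far as needed for what follows to match.
Matches: at [0:6] match "'uhfw'", group 1 = 'uhfw'.
With a single group, `findall` returns only what that group captured — 1 item.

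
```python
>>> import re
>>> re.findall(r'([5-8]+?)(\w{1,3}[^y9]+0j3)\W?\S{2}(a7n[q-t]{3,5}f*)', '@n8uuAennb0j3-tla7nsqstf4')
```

[('8', 'uuAennb0j3', 'a7nsqstf')]

The pattern matches one or more of a character in [5-8] (lazy) (captured); then 1 to 3 of a word character, then one or more of any character except [y9], then the literal '0j3' (captured); then optionally a non-word character, then exactly 2 of a non-whitespace character; then the literal 'a7n', then 3 to 5 of a character in [q-t], then zero or more of the literal 'f' (captured).
Walking the string: at [2:24] match '8uuAennb0j3-tla7nsqstf', groups = ('8', 'uuAennb0j3', 'a7nsqstf').
With 3 capturing groups, `findall` returns a 3-tuple per match.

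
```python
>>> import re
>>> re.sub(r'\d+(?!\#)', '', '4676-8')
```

A negative assertion filters positions out without eating any characters.
Matches: at [0:4] → '4676'; at [5:6] → '8'.
`sub` substitutes '' at each match site.

'-'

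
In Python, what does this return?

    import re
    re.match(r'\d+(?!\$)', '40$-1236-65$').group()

'4'

The negative lookaround is zero-width — it rules out positions where the adjacent text would match, without consuming anything.
`match` is anchored at position 0; if the pattern doesn't fit there, it returns None.
The match spans [0:1] → '4'.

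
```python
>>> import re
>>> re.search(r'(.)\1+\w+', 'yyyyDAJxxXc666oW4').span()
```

A backreference is literal: `\1` must see the identical characters the first group matched.
The match spans [0:17] → 'yyyyDAJxxXc666oW4'.

(0, 17)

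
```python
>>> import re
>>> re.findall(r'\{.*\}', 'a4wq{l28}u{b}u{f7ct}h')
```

['{l28}u{b}u{f7ct}']

With no groups in the pattern, `findall` gives back each whole match — 1 here.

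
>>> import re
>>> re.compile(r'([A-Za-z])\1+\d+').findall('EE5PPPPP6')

['E', 'P']

`\1` is not a pattern — it's the concrete string captured by group 1, re-applied verbatim.
Matches: at [0:3] match 'EE5', group 1 = 'E'; at [3:9] match 'PPPPP6', group 1 = 'P'.
Because there's exactly one group, `findall` drops the full match and keeps group 1 from each hit.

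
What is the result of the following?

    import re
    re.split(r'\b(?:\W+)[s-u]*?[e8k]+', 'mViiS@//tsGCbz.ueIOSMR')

This matches a word boundary (`\b`, zero-width); then one or more of a non-word character (non-capturing group); then zero or more of a character in [s-u] (lazy), then one or more of one of [e8k].
Matches to split on: at [14:17] → '.ue'.
Each match becomes a cut point; 2 segments remain.

['mViiS@//tsGCbz', 'IOSMR']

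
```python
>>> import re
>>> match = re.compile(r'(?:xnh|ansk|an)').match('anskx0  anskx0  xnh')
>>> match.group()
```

Alternation tries branches left to right and keeps the first one that lets the overall match succeed at that position.
`re.match` won't scan ahead — the pattern has to work from the very first character.
The match spans [0:4] → 'ansk'.

'ansk'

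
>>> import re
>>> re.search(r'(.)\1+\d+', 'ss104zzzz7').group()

After group 1 captures some text, `\1` only succeeds where that same text appears again.
The match spans [0:5] → 'ss104'.

'ss104'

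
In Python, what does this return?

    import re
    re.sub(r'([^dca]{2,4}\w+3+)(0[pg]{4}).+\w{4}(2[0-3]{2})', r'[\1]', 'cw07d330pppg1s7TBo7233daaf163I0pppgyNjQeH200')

Pattern: 2 to 4 of any character except [dca], then one or more of a word character, then one or more of a literal '3' (captured); then the literal '0', then exactly 4 of one of [pg] (captured); then one or more of any character, then exactly 4 of a word character; then a literal '2', then exactly 2 of a character in [0-3] (captured).
Matches: at [1:44] → 'w07d330pppg1s7TBo7233daaf163I0pppgyNjQeH200'.
Each match is replaced using the text its own group 1 captured.

'c[w07d33]'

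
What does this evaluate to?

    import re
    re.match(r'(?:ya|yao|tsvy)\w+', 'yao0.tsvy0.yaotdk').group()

'yao0'

`match` is anchored at position 0; if the pattern doesn't fit there, it returns None.
The match spans [0:4] → 'yao0'.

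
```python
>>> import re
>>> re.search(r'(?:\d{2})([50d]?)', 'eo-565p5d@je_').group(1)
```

'5'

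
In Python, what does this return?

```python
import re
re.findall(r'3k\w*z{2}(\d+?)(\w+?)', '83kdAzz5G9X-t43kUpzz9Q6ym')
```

[('5', 'G'), ('9', 'Q')]

The pattern matches the literal '3k', then zero or more of a word character, then exactly 2 of a literal 'z'; then one or more of a digit (lazy) (captured); then one or more of a word character (lazy) (captured).
Multiple groups make `findall` return tuples — one 2-tuple for each match.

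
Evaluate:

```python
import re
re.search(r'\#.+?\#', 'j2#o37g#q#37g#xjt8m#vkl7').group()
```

Lazy quantifiers expand one character at a time until the remainder of the pattern can match.
The match spans [2:8] → '#o37g#'.

'#o37g#'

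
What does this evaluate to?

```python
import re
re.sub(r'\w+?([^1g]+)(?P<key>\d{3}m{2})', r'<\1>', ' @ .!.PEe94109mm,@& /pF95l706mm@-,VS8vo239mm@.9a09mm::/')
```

' @ .!.<Ee94>,@& /<F95l706mm@-,VS8vo>@.9a09mm::/'

Pattern: one or more of a word character (lazy); then one or more of any character except [1g] (captured); then exactly 3 of a digit, then exactly 2 of the literal 'm' (captured as 'key').
With the lazy modifier that quantifier settles for the fewest repetitions that let the rest of the pattern succeed (the atoms after it are unaffected and can still be greedy).
Matches: at [6:16] → 'PEe94109mm'; at [21:44] → 'pF95l706mm@-,VS8vo239mm'.
The replacement refers to a captured group, so each match is rewritten using its own captured text.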